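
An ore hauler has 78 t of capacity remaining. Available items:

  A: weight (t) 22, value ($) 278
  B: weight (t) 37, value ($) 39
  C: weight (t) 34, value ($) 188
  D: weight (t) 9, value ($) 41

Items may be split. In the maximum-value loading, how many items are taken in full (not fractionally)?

3

Ratios (sorted): A 12.64, C 5.53, D 4.56, B 1.05
take A (22 @ 278); take C (34 @ 188); take D (9 @ 41); take 13/37 of B → 13.70. Capacity used 78/78.
3 item(s) taken whole; one partial (take 13/37 of B).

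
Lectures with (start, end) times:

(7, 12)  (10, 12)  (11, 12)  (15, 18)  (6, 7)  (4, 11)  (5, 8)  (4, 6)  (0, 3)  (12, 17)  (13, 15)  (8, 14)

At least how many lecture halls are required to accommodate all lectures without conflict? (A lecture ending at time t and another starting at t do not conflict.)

4

Count concurrent intervals with a sweep; the peak is the room count.
starts: [0, 4, 4, 5, 6, 7, 8, 10, 11, 12, 13, 15]
ends:   [3, 6, 7, 8, 11, 12, 12, 12, 14, 15, 17, 18]
s0→1 e3→0 s4→1 s4→2 s5→3 e6→2 s6→3 e7→2 s7→3 e8→2 s8→3 s10→4  — peak 4.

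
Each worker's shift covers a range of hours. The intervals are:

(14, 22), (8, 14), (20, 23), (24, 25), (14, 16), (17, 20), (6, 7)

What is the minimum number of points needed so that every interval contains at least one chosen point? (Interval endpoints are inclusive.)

4

By right end: [6,7]  [8,14]  [14,16]  [17,20]  [14,22]  [20,23]  [24,25]
[6,7] uncovered → point at 7; [8,14] uncovered → point at 14; [17,20] uncovered → point at 20; [24,25] uncovered → point at 25.
Points: 7, 14, 20, 25 (4 total).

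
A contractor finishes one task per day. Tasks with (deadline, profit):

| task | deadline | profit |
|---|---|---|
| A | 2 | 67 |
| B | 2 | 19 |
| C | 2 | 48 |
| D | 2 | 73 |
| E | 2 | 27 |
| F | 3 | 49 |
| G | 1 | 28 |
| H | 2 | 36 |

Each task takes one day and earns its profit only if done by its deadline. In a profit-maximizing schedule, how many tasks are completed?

3

Sort by profit descending; place each in the latest free slot ≤ its deadline.
Profit order: D=73 A=67 F=49 C=48 H=36 G=28 E=27 B=19
Assign: D→slot 2, A→slot 1, F→slot 3, C skipped, H skipped, G skipped, E skipped, B skipped.
Slots: [1:A] [2:D] [3:F]
3 of 8 scheduled.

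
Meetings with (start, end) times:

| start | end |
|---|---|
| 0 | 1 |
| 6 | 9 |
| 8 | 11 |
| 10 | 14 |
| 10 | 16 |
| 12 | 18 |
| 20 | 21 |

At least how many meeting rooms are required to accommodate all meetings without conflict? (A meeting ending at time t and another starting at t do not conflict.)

The answer is the maximum number of intervals overlapping at any instant.
Events (time:±→running): 0:+→1 1:-→0 6:+→1 8:+→2 9:-→1 10:+→2 10:+→3 … peak 3.

3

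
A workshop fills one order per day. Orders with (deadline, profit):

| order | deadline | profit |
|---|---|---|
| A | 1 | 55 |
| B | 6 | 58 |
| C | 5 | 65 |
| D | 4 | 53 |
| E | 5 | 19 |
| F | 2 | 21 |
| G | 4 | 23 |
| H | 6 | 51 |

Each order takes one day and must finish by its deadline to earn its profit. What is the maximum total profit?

Profit order: C=65 B=58 A=55 D=53 H=51 G=23 F=21 E=19
Assign: C→slot 5, B→slot 6, A→slot 1, D→slot 4, H→slot 3, G→slot 2, F skipped, E skipped.
Slots: [1:A] [2:G] [3:H] [4:D] [5:C] [6:B]
Profit = 55 + 23 + 51 + 53 + 65 + 58 = 305

305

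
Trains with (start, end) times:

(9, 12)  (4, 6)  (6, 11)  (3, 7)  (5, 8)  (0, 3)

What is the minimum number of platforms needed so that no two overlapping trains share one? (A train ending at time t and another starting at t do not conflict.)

Count concurrent intervals with a sweep; the peak is the room count.
Events (time:±→running): 0:+→1 3:-→0 3:+→1 4:+→2 5:+→3 … peak 3.

3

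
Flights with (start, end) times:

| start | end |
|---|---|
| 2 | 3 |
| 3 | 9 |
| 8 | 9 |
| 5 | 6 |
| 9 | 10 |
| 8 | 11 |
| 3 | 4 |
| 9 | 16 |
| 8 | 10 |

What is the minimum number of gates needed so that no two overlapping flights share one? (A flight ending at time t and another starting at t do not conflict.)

Events (time:±→running): 2:+→1 3:-→0 3:+→1 3:+→2 4:-→1 5:+→2 6:-→1 8:+→2 8:+→3 8:+→4 … peak 4.

4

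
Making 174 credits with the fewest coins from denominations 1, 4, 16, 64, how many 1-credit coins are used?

2

Greedy: take as many of the largest coin as possible, then repeat with the remainder.
174 = 2×64 + 2×16 + 3×4 + 2×1
Count of 1: 2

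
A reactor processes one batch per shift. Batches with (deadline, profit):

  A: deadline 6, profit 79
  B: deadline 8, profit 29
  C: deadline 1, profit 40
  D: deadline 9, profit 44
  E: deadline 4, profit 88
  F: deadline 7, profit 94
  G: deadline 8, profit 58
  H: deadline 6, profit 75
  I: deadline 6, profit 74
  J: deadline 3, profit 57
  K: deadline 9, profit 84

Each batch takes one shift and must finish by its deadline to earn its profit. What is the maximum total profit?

653

By profit: F(d7,94), E(d4,88), K(d9,84), A(d6,79), H(d6,75), I(d6,74), G(d8,58), J(d3,57), D(d9,44), C(d1,40), B(d8,29)
F→slot 7; E→slot 4; K→slot 9; A→slot 6; H→slot 5; I→slot 3; G→slot 8; J→slot 2; D→slot 1; C skipped; B skipped.
Profit = 44 + 57 + 74 + 88 + 75 + 79 + 94 + 58 + 84 = 653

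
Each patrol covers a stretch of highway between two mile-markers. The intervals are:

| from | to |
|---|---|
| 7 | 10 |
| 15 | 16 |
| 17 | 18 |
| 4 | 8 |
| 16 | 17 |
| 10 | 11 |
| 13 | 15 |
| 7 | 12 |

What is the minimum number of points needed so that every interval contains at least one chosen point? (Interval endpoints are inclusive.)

By right end: [4,8]  [7,10]  [10,11]  [7,12]  [13,15]  [15,16]  [16,17]  [17,18]
[4,8] uncovered → point at 8; [10,11] uncovered → point at 11; [13,15] uncovered → point at 15; [16,17] uncovered → point at 17.
Points: 8, 11, 15, 17 (4 total).

4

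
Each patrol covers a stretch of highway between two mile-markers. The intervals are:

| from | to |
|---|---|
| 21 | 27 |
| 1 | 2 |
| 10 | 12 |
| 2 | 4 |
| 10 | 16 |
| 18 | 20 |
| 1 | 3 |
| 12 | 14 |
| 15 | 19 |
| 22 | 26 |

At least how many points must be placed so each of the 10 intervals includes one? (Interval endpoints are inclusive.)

4

Sort by right endpoint; whenever an interval is uncovered, place a point at its right end.
Sorted: [1,2] [1,3] [2,4] [10,12] [12,14] [10,16] [15,19] [18,20] [22,26] [21,27]
{[1,2],[1,3],[2,4]} hit by 2; {[10,12],[12,14],[10,16]} hit by 12; {[15,19],[18,20]} hit by 19; {[22,26],[21,27]} hit by 26.
Points: 2, 12, 19, 26 (4 total).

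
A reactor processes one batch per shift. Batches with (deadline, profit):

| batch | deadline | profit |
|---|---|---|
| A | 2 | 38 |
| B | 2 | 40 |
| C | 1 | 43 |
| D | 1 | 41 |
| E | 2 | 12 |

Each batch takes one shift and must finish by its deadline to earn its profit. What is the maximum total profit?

Profit order: C=43 D=41 B=40 A=38 E=12
Assign: C→slot 1, D skipped, B→slot 2, A skipped, E skipped.
Slots: [1:C] [2:B]
Profit = 43 + 40 = 83

83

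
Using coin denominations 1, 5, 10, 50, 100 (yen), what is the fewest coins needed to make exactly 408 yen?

8

408 − 4×100→8 − 1×5→3 − 3×1→0
Total coins = 4 + 1 + 3 = 8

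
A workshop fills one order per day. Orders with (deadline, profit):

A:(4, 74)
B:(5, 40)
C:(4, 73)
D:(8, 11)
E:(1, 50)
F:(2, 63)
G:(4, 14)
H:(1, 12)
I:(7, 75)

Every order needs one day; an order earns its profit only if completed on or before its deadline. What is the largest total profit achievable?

By profit: I(d7,75), A(d4,74), C(d4,73), F(d2,63), E(d1,50), B(d5,40), G(d4,14), H(d1,12), D(d8,11)
I→slot 7; A→slot 4; C→slot 3; F→slot 2; E→slot 1; B→slot 5; G skipped; H skipped; D→slot 8.
Profit = 50 + 63 + 73 + 74 + 40 + 75 + 11 = 386

386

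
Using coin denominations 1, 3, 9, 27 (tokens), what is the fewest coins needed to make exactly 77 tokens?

Greedy: take as many of the largest coin as possible, then repeat with the remainder.
77 − 2×27→23 − 2×9→5 − 1×3→2 − 2×1→0
Total coins = 2 + 2 + 1 + 2 = 7

7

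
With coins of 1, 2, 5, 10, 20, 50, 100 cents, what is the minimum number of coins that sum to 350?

4

Use the largest denomination that fits, subtract, and repeat.
350 − 3×100→50 − 1×50→0
Total coins = 3 + 1 = 4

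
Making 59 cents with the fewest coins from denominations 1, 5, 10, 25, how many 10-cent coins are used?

0

Use the largest denomination that fits, subtract, and repeat.
59 − 2×25→9 − 1×5→4 − 4×1→0
Count of 10: 0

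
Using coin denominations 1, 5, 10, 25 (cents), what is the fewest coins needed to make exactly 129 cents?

9

129 − 5×25→4 − 4×1→0
Total coins = 5 + 4 = 9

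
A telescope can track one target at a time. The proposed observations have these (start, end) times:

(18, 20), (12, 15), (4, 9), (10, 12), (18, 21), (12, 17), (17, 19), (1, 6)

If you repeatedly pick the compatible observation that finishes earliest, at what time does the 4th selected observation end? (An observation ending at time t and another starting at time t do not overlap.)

Sorted by end: (1,6)  (4,9)  (10,12)  (12,15)  (12,17)  (17,19)  (18,20)  (18,21)
take (1,6); take (10,12); take (12,15); take (17,19).
Selected: (1,6) (10,12) (12,15) (17,19)

19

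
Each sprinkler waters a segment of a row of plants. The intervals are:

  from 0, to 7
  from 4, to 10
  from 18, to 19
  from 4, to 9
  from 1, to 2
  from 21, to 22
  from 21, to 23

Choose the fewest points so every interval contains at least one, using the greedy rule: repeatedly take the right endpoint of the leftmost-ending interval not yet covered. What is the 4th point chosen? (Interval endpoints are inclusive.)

22

Sorted: [1,2] [0,7] [4,9] [4,10] [18,19] [21,22] [21,23]
{[1,2],[0,7]} hit by 2; {[4,9],[4,10]} hit by 9; {[18,19]} hit by 19; {[21,22],[21,23]} hit by 22.
Points: 2, 9, 19, 22 (4 total).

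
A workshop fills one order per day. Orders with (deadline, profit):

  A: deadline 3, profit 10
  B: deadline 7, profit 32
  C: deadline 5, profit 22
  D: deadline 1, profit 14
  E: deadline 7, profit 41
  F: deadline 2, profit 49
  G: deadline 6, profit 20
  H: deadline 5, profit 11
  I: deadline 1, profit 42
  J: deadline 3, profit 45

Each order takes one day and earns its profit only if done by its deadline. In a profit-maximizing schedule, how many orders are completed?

By profit: F(d2,49), J(d3,45), I(d1,42), E(d7,41), B(d7,32), C(d5,22), G(d6,20), D(d1,14), H(d5,11), A(d3,10)
F→slot 2; J→slot 3; I→slot 1; E→slot 7; B→slot 6; C→slot 5; G→slot 4; D skipped; H skipped; A skipped.
7 of 10 scheduled.

7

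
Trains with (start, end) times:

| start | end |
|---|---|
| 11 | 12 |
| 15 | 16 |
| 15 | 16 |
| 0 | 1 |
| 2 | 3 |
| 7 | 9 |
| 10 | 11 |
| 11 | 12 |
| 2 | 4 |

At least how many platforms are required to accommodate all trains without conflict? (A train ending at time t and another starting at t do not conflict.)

The answer is the maximum number of intervals overlapping at any instant.
Events (time:±→running): 0:+→1 1:-→0 2:+→1 2:+→2 … peak 2.

2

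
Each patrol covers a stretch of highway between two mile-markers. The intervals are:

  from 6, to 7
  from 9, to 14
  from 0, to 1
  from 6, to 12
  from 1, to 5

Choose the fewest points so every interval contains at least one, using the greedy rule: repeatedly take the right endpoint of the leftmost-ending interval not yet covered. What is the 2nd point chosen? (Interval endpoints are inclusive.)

7

Sorted: [0,1] [1,5] [6,7] [6,12] [9,14]
{[0,1],[1,5]} hit by 1; {[6,7],[6,12]} hit by 7; {[9,14]} hit by 14.
Points: 1, 7, 14 (3 total).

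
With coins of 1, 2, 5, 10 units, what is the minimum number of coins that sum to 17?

Greedy: take as many of the largest coin as possible, then repeat with the remainder.
17 = 1×10 + 1×5 + 1×2
Total coins = 1 + 1 + 1 = 3

3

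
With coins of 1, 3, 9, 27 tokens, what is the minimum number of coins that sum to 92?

92 − 3×27→11 − 1×9→2 − 2×1→0
Total coins = 3 + 1 + 2 = 6

6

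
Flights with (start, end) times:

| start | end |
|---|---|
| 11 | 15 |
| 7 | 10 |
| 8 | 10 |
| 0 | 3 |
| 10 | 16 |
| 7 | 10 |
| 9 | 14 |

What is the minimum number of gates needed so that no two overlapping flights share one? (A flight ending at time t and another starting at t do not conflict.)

Count concurrent intervals with a sweep; the peak is the room count.
starts: [0, 7, 7, 8, 9, 10, 11]
ends:   [3, 10, 10, 10, 14, 15, 16]
s0→1 e3→0 s7→1 s7→2 s8→3 s9→4  — peak 4.

4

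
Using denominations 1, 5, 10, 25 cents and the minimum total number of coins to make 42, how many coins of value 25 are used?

42 − 1×25→17 − 1×10→7 − 1×5→2 − 2×1→0
Count of 25: 1

1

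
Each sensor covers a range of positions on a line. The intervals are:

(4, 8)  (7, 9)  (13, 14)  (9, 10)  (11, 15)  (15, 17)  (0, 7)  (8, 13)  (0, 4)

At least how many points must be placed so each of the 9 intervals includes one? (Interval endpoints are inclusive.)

Process intervals by earliest right end; each time one isn't hit yet, stab at its right endpoint.
By right end: [0,4]  [0,7]  [4,8]  [7,9]  [9,10]  [8,13]  [13,14]  [11,15]  [15,17]
[0,4] uncovered → point at 4; [7,9] uncovered → point at 9; [13,14] uncovered → point at 14; [15,17] uncovered → point at 17.
Points: 4, 9, 14, 17 (4 total).

4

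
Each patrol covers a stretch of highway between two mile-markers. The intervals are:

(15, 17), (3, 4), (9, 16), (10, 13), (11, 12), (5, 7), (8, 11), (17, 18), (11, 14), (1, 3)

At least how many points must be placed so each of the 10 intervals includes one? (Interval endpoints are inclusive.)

Sort by right endpoint; whenever an interval is uncovered, place a point at its right end.
By right end: [1,3]  [3,4]  [5,7]  [8,11]  [11,12]  [10,13]  [11,14]  [9,16]  [15,17]  [17,18]
[1,3] uncovered → point at 3; [5,7] uncovered → point at 7; [8,11] uncovered → point at 11; [15,17] uncovered → point at 17.
Points: 3, 7, 11, 17 (4 total).

4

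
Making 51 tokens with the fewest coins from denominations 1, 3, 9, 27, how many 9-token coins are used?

51 − 1×27→24 − 2×9→6 − 2×3→0
Count of 9: 2

2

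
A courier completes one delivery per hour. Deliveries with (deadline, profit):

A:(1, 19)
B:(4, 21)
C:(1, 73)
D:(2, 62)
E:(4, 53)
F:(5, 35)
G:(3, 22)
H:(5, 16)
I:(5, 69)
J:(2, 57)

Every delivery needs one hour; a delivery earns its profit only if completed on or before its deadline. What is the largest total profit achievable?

Profit order: C=73 I=69 D=62 J=57 E=53 F=35 G=22 B=21 A=19 H=16
Assign: C→slot 1, I→slot 5, D→slot 2, J skipped, E→slot 4, F→slot 3, G skipped, B skipped, A skipped, H skipped.
Slots: [1:C] [2:D] [3:F] [4:E] [5:I]
Profit = 73 + 62 + 35 + 53 + 69 = 292

292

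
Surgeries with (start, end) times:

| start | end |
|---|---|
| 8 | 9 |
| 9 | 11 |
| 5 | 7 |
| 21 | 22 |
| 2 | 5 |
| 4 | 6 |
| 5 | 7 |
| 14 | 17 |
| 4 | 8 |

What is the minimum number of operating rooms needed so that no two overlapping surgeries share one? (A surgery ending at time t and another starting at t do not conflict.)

Count concurrent intervals with a sweep; the peak is the room count.
starts: [2, 4, 4, 5, 5, 8, 9, 14, 21]
ends:   [5, 6, 7, 7, 8, 9, 11, 17, 22]
s2→1 s4→2 s4→3 e5→2 s5→3 s5→4  — peak 4.

4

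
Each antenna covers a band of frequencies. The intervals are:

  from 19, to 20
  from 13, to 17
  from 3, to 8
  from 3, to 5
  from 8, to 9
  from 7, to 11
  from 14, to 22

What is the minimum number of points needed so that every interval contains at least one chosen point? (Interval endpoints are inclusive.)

Process intervals by earliest right end; each time one isn't hit yet, stab at its right endpoint.
By right end: [3,5]  [3,8]  [8,9]  [7,11]  [13,17]  [19,20]  [14,22]
[3,5] uncovered → point at 5; [8,9] uncovered → point at 9; [13,17] uncovered → point at 17; [19,20] uncovered → point at 20.
Points: 5, 9, 17, 20 (4 total).

4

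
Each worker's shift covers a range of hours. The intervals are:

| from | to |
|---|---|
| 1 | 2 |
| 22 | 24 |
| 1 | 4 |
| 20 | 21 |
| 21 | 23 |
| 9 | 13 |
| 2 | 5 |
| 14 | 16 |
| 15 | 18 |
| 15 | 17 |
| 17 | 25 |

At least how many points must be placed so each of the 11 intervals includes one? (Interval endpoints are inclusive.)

5

Process intervals by earliest right end; each time one isn't hit yet, stab at its right endpoint.
By right end: [1,2]  [1,4]  [2,5]  [9,13]  [14,16]  [15,17]  [15,18]  [20,21]  [21,23]  [22,24]  [17,25]
[1,2] uncovered → point at 2; [9,13] uncovered → point at 13; [14,16] uncovered → point at 16; [20,21] uncovered → point at 21; [22,24] uncovered → point at 24.
Points: 2, 13, 16, 21, 24 (5 total).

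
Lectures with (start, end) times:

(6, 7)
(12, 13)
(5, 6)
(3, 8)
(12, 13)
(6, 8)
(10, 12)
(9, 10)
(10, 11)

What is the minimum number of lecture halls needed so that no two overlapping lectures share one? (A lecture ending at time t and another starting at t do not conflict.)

3

Count concurrent intervals with a sweep; the peak is the room count.
starts: [3, 5, 6, 6, 9, 10, 10, 12, 12]
ends:   [6, 7, 8, 8, 10, 11, 12, 13, 13]
s3→1 s5→2 e6→1 s6→2 s6→3  — peak 3.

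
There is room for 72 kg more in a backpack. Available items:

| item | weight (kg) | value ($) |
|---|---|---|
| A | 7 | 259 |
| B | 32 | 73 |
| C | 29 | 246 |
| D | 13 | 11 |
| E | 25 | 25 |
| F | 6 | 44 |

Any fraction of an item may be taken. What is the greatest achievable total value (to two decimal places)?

Greedy by value/weight ratio, highest first.
Ratios (sorted): A 37.00, C 8.48, F 7.33, B 2.28, E 1.00, D 0.85
take A (7 @ 259); take C (29 @ 246); take F (6 @ 44); take 30/32 of B → 68.44. Capacity used 72/72.
Total value = 617.44

617.44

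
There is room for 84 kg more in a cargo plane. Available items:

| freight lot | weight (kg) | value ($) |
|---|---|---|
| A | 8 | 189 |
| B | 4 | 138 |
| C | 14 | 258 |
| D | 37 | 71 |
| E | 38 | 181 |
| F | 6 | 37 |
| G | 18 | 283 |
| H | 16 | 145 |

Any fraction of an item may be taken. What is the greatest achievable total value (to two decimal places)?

1135.74

Greedy by value/weight ratio, highest first.
Ratios (sorted): B 34.50, A 23.62, C 18.43, G 15.72, H 9.06, F 6.17, E 4.76, D 1.92
take B (4 @ 138); take A (8 @ 189); take C (14 @ 258); take G (18 @ 283); take H (16 @ 145); take F (6 @ 37); take 18/38 of E → 85.74. Capacity used 84/84.
Total value = 1135.74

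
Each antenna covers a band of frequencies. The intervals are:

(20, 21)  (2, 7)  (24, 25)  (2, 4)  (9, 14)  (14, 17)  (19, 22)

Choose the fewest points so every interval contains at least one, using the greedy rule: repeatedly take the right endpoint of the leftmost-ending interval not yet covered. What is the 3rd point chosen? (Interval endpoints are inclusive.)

Process intervals by earliest right end; each time one isn't hit yet, stab at its right endpoint.
Sorted: [2,4] [2,7] [9,14] [14,17] [20,21] [19,22] [24,25]
{[2,4],[2,7]} hit by 4; {[9,14],[14,17]} hit by 14; {[20,21],[19,22]} hit by 21; {[24,25]} hit by 25.
Points: 4, 14, 21, 25 (4 total).

21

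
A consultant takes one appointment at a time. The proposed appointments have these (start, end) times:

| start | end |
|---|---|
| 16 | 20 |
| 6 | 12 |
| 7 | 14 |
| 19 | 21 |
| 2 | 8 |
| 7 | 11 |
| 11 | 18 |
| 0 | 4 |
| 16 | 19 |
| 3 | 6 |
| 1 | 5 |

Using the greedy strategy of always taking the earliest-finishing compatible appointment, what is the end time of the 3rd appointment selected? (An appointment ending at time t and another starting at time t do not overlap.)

Order by finish time; keep every interval that doesn't clash with the previous kept one.
By end time: (0,4), (1,5), (3,6), (2,8), (7,11), (6,12), (7,14), (11,18), (16,19), (16,20), (19,21).
Pick (0,4); next start ≥ 4 → (7,11); next start ≥ 11 → (11,18); next start ≥ 18 → (19,21).
Selected: (0,4) (7,11) (11,18) (19,21)

18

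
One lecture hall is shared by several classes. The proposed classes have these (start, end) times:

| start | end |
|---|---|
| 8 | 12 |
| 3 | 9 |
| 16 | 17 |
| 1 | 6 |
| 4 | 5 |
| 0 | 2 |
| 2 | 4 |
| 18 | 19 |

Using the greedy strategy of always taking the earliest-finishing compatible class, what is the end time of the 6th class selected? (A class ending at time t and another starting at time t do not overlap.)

Sort by end time and greedily take each interval whose start is ≥ the last chosen end.
By end time: (0,2), (2,4), (4,5), (1,6), (3,9), (8,12), (16,17), (18,19).
Pick (0,2); next start ≥ 2 → (2,4); next start ≥ 4 → (4,5); next start ≥ 5 → (8,12); next start ≥ 12 → (16,17); next start ≥ 17 → (18,19).
Selected: (0,2) (2,4) (4,5) (8,12) (16,17) (18,19)

19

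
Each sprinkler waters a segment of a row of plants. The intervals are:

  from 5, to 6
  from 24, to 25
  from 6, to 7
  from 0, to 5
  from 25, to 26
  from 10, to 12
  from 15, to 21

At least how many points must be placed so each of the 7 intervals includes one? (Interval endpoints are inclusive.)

5

Sort by right endpoint; whenever an interval is uncovered, place a point at its right end.
By right end: [0,5]  [5,6]  [6,7]  [10,12]  [15,21]  [24,25]  [25,26]
[0,5] uncovered → point at 5; [6,7] uncovered → point at 7; [10,12] uncovered → point at 12; [15,21] uncovered → point at 21; [24,25] uncovered → point at 25.
Points: 5, 7, 12, 21, 25 (5 total).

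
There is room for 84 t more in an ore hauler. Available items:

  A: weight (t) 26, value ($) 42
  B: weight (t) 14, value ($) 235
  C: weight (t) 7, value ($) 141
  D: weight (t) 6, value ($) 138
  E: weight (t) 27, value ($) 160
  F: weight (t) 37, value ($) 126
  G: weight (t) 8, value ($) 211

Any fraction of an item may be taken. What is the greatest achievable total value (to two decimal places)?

Order: G (211/8=26.38) > D (138/6=23.00) > C (141/7=20.14) > B (235/14=16.79) > E (160/27=5.93) > F (126/37=3.41) > A (42/26=1.62)
Fill: take G (8 @ 211) → take D (6 @ 138) → take C (7 @ 141) → take B (14 @ 235) → take E (27 @ 160) → take 22/37 of F → 74.92; 84/84 used.
Total value = 959.92

959.92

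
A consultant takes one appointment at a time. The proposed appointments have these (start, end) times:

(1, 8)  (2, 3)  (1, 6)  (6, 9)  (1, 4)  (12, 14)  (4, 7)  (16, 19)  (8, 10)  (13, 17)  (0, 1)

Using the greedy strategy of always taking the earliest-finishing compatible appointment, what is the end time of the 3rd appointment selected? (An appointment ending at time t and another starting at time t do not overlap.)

7

Greedy by earliest finish: after sorting by end time, pick each interval compatible with the last pick.
By end time: (0,1), (2,3), (1,4), (1,6), (4,7), (1,8), (6,9), (8,10), (12,14), (13,17), (16,19).
Pick (0,1); next start ≥ 1 → (2,3); next start ≥ 3 → (4,7); next start ≥ 7 → (8,10); next start ≥ 10 → (12,14); next start ≥ 14 → (16,19).
Selected: (0,1) (2,3) (4,7) (8,10) (12,14) (16,19)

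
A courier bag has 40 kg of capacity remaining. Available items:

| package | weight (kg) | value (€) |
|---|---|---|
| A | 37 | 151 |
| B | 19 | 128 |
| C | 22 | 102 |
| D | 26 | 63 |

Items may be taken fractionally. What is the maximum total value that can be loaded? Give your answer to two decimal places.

225.36

Greedy by value/weight ratio, highest first.
Ratios (sorted): B 6.74, C 4.64, A 4.08, D 2.42
take B (19 @ 128); take 21/22 of C → 97.36. Capacity used 40/40.
Total value = 225.36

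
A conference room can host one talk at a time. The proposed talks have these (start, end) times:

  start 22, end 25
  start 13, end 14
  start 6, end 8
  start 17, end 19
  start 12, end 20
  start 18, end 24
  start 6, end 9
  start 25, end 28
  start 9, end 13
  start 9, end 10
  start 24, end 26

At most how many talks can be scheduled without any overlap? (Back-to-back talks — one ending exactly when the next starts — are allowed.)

Greedy by earliest finish: after sorting by end time, pick each interval compatible with the last pick.
By end time: (6,8), (6,9), (9,10), (9,13), (13,14), (17,19), (12,20), (18,24), (22,25), (24,26), (25,28).
Pick (6,8); next start ≥ 8 → (9,10); next start ≥ 10 → (13,14); next start ≥ 14 → (17,19); next start ≥ 19 → (22,25); next start ≥ 25 → (25,28).
Selected 6 talks.

6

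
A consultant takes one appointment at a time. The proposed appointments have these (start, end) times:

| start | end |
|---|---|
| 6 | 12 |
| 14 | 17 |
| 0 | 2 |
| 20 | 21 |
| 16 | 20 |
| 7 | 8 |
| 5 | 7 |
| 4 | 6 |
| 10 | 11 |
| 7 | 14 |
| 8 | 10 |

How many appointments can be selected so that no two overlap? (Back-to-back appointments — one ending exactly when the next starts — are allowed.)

By end time: (0,2), (4,6), (5,7), (7,8), (8,10), (10,11), (6,12), (7,14), (14,17), (16,20), (20,21).
Pick (0,2); next start ≥ 2 → (4,6); next start ≥ 6 → (7,8); next start ≥ 8 → (8,10); next start ≥ 10 → (10,11); next start ≥ 11 → (14,17); next start ≥ 17 → (20,21).
Selected 7 appointments.

7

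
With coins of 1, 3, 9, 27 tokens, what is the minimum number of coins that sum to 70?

70 − 2×27→16 − 1×9→7 − 2×3→1 − 1×1→0
Total coins = 2 + 1 + 2 + 1 = 6

6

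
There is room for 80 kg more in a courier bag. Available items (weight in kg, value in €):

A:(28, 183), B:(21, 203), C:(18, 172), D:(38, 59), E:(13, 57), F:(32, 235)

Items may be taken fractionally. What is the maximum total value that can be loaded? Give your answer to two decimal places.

Sort by value per unit weight and fill in that order.
Order: B (203/21=9.67) > C (172/18=9.56) > F (235/32=7.34) > A (183/28=6.54) > E (57/13=4.38) > D (59/38=1.55)
Fill: take B (21 @ 203) → take C (18 @ 172) → take F (32 @ 235) → take 9/28 of A → 58.82; 80/80 used.
Total value = 668.82

668.82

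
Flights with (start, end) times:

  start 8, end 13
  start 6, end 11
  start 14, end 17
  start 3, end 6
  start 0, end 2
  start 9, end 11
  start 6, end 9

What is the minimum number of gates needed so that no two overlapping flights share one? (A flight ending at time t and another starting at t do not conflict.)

starts: [0, 3, 6, 6, 8, 9, 14]
ends:   [2, 6, 9, 11, 11, 13, 17]
s0→1 e2→0 s3→1 e6→0 s6→1 s6→2 s8→3  — peak 3.

3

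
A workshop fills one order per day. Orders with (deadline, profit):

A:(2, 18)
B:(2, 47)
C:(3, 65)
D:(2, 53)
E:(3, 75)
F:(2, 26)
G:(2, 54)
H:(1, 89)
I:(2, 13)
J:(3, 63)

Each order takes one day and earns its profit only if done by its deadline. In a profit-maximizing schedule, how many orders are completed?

3

By profit: H(d1,89), E(d3,75), C(d3,65), J(d3,63), G(d2,54), D(d2,53), B(d2,47), F(d2,26), A(d2,18), I(d2,13)
H→slot 1; E→slot 3; C→slot 2; J skipped; G skipped; D skipped; B skipped; F skipped; A skipped; I skipped.
3 of 10 scheduled.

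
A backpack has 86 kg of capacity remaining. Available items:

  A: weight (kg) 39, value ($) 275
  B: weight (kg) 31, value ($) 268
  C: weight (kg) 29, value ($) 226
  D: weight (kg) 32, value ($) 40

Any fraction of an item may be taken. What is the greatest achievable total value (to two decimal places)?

677.33

Order: B (268/31=8.65) > C (226/29=7.79) > A (275/39=7.05) > D (40/32=1.25)
Fill: take B (31 @ 268) → take C (29 @ 226) → take 26/39 of A → 183.33; 86/86 used.
Total value = 677.33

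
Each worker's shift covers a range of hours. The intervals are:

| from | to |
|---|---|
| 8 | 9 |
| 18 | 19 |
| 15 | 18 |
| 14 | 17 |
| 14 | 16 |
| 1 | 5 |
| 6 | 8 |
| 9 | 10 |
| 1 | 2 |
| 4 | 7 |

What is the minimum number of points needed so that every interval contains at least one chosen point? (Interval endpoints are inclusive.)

5

Process intervals by earliest right end; each time one isn't hit yet, stab at its right endpoint.
By right end: [1,2]  [1,5]  [4,7]  [6,8]  [8,9]  [9,10]  [14,16]  [14,17]  [15,18]  [18,19]
[1,2] uncovered → point at 2; [4,7] uncovered → point at 7; [8,9] uncovered → point at 9; [14,16] uncovered → point at 16; [18,19] uncovered → point at 19.
Points: 2, 7, 9, 16, 19 (5 total).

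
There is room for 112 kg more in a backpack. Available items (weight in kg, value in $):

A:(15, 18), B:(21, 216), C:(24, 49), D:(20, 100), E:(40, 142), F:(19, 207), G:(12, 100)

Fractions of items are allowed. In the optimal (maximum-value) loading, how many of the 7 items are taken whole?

Order: F (207/19=10.89) > B (216/21=10.29) > G (100/12=8.33) > D (100/20=5.00) > E (142/40=3.55) > C (49/24=2.04) > A (18/15=1.20)
Fill: take F (19 @ 207) → take B (21 @ 216) → take G (12 @ 100) → take D (20 @ 100) → take E (40 @ 142); 112/112 used.
5 item(s) taken whole.

5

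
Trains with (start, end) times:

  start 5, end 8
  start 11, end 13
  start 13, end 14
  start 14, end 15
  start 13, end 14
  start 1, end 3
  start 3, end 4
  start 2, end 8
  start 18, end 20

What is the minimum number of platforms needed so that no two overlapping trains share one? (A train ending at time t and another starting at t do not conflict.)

2

The answer is the maximum number of intervals overlapping at any instant.
starts: [1, 2, 3, 5, 11, 13, 13, 14, 18]
ends:   [3, 4, 8, 8, 13, 14, 14, 15, 20]
s1→1 s2→2  — peak 2.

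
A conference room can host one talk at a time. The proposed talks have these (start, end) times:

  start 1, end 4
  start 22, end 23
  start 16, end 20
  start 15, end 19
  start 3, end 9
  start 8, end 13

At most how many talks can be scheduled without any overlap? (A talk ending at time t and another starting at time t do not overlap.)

4

Sorted by end: (1,4)  (3,9)  (8,13)  (15,19)  (16,20)  (22,23)
take (1,4); take (8,13); take (15,19); skip (16,20); take (22,23).
Selected 4 talks.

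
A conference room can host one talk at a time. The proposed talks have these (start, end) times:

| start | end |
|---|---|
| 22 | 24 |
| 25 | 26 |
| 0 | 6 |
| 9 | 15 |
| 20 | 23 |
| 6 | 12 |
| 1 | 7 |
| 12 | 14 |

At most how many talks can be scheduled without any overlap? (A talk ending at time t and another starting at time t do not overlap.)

5

Sort by end time and greedily take each interval whose start is ≥ the last chosen end.
By end time: (0,6), (1,7), (6,12), (12,14), (9,15), (20,23), (22,24), (25,26).
Pick (0,6); next start ≥ 6 → (6,12); next start ≥ 12 → (12,14); next start ≥ 14 → (20,23); next start ≥ 23 → (25,26).
Selected 5 talks.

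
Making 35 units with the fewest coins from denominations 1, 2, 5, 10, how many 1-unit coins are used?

0

Greedy: take as many of the largest coin as possible, then repeat with the remainder.
35 = 3×10 + 1×5
Count of 1: 0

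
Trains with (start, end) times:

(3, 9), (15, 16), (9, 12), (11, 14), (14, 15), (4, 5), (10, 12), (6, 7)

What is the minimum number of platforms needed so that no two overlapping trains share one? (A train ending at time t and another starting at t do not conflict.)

3

Count concurrent intervals with a sweep; the peak is the room count.
Events (time:±→running): 3:+→1 4:+→2 5:-→1 6:+→2 7:-→1 9:-→0 9:+→1 10:+→2 11:+→3 … peak 3.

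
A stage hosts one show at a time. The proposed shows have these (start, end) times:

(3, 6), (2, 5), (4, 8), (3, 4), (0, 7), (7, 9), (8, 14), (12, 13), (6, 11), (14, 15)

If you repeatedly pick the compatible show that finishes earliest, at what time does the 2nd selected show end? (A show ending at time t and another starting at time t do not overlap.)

8

By end time: (3,4), (2,5), (3,6), (0,7), (4,8), (7,9), (6,11), (12,13), (8,14), (14,15).
Pick (3,4); next start ≥ 4 → (4,8); next start ≥ 8 → (12,13); next start ≥ 13 → (14,15).
Selected: (3,4) (4,8) (12,13) (14,15)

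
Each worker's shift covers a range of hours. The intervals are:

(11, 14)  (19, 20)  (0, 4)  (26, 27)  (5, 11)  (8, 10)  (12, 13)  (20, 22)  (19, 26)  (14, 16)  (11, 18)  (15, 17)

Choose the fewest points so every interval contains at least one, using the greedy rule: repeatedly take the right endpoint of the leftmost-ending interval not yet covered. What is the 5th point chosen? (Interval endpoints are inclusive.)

20

By right end: [0,4]  [8,10]  [5,11]  [12,13]  [11,14]  [14,16]  [15,17]  [11,18]  [19,20]  [20,22]  [19,26]  [26,27]
[0,4] uncovered → point at 4; [8,10] uncovered → point at 10; [12,13] uncovered → point at 13; [14,16] uncovered → point at 16; [19,20] uncovered → point at 20; [26,27] uncovered → point at 27.
Points: 4, 10, 13, 16, 20, 27 (6 total).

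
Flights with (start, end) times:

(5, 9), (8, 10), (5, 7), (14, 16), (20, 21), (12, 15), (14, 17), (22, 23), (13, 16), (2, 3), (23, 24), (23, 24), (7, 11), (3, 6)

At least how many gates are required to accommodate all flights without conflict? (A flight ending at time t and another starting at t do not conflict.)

The answer is the maximum number of intervals overlapping at any instant.
Events (time:±→running): 2:+→1 3:-→0 3:+→1 5:+→2 5:+→3 6:-→2 7:-→1 7:+→2 8:+→3 9:-→2 10:-→1 11:-→0 12:+→1 13:+→2 14:+→3 14:+→4 … peak 4.

4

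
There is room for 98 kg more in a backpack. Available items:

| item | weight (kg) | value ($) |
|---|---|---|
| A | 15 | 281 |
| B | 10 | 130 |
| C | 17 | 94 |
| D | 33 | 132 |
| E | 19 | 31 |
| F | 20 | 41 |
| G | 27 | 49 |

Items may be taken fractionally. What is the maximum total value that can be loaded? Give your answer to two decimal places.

Ratios (sorted): A 18.73, B 13.00, C 5.53, D 4.00, F 2.05, G 1.81, E 1.63
take A (15 @ 281); take B (10 @ 130); take C (17 @ 94); take D (33 @ 132); take F (20 @ 41); take 3/27 of G → 5.44. Capacity used 98/98.
Total value = 683.44

683.44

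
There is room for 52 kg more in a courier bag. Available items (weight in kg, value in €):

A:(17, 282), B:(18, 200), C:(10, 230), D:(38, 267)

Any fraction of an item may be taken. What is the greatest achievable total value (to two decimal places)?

761.18

Ratios (sorted): C 23.00, A 16.59, B 11.11, D 7.03
take C (10 @ 230); take A (17 @ 282); take B (18 @ 200); take 7/38 of D → 49.18. Capacity used 52/52.
Total value = 761.18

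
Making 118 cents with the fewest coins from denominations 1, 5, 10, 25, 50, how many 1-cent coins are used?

Use the largest denomination that fits, subtract, and repeat.
118 − 2×50→18 − 1×10→8 − 1×5→3 − 3×1→0
Count of 1: 3

3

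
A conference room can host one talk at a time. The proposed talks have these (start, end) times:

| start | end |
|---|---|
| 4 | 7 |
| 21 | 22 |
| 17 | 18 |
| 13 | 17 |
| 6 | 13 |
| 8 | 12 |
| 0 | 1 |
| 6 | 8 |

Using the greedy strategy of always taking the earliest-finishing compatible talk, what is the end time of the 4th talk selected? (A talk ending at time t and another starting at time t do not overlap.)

Sorted by end: (0,1)  (4,7)  (6,8)  (8,12)  (6,13)  (13,17)  (17,18)  (21,22)
take (0,1); take (4,7); skip (6,8); take (8,12); take (13,17); take (17,18); take (21,22).
Selected: (0,1) (4,7) (8,12) (13,17) (17,18) (21,22)

17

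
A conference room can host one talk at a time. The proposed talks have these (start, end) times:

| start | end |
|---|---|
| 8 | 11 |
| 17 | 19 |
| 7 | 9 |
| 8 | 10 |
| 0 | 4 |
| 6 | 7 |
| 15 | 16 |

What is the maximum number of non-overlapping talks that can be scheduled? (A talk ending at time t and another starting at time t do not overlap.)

5

Order by finish time; keep every interval that doesn't clash with the previous kept one.
Sorted by end: (0,4)  (6,7)  (7,9)  (8,10)  (8,11)  (15,16)  (17,19)
take (0,4); take (6,7); take (7,9); skip (8,11); take (15,16); take (17,19).
Selected 5 talks.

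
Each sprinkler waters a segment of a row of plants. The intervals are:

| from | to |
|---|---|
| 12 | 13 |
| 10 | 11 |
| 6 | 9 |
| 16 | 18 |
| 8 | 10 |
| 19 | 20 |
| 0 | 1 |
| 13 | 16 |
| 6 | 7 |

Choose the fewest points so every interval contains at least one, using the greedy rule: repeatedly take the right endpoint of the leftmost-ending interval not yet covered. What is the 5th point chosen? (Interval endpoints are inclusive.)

By right end: [0,1]  [6,7]  [6,9]  [8,10]  [10,11]  [12,13]  [13,16]  [16,18]  [19,20]
[0,1] uncovered → point at 1; [6,7] uncovered → point at 7; [8,10] uncovered → point at 10; [12,13] uncovered → point at 13; [16,18] uncovered → point at 18; [19,20] uncovered → point at 20.
Points: 1, 7, 10, 13, 18, 20 (6 total).

18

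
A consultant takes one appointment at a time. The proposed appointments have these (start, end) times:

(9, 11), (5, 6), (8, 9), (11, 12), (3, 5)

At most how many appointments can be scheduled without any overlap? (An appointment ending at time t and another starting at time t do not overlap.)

Greedy by earliest finish: after sorting by end time, pick each interval compatible with the last pick.
By end time: (3,5), (5,6), (8,9), (9,11), (11,12).
Pick (3,5); next start ≥ 5 → (5,6); next start ≥ 6 → (8,9); next start ≥ 9 → (9,11); next start ≥ 11 → (11,12).
Selected 5 appointments.

5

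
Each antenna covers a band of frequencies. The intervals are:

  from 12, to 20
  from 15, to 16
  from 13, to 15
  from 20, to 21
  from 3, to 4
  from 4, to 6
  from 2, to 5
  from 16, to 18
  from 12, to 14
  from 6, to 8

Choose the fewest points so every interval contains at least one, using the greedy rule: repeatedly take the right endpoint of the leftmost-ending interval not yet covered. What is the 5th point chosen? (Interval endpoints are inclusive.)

Sort by right endpoint; whenever an interval is uncovered, place a point at its right end.
Sorted: [3,4] [2,5] [4,6] [6,8] [12,14] [13,15] [15,16] [16,18] [12,20] [20,21]
{[3,4],[2,5],[4,6]} hit by 4; {[6,8]} hit by 8; {[12,14],[13,15]} hit by 14; {[15,16],[16,18],[12,20]} hit by 16; {[20,21]} hit by 21.
Points: 4, 8, 14, 16, 21 (5 total).

21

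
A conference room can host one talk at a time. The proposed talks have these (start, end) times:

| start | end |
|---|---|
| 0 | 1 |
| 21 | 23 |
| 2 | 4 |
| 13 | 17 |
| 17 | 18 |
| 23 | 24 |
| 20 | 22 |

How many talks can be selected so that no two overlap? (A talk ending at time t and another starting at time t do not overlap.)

Greedy by earliest finish: after sorting by end time, pick each interval compatible with the last pick.
Sorted by end: (0,1)  (2,4)  (13,17)  (17,18)  (20,22)  (21,23)  (23,24)
take (0,1); take (2,4); take (13,17); take (17,18); take (20,22); skip (21,23); take (23,24).
Selected 6 talks.

6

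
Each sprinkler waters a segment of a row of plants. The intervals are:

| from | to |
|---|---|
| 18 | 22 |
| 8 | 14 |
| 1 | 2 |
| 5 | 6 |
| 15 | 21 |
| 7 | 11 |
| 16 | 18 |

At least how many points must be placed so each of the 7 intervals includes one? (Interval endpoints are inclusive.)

4

By right end: [1,2]  [5,6]  [7,11]  [8,14]  [16,18]  [15,21]  [18,22]
[1,2] uncovered → point at 2; [5,6] uncovered → point at 6; [7,11] uncovered → point at 11; [16,18] uncovered → point at 18.
Points: 2, 6, 11, 18 (4 total).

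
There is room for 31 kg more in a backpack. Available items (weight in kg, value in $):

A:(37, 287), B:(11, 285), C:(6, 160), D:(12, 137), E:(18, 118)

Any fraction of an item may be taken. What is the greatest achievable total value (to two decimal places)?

597.51

Greedy by value/weight ratio, highest first.
Order: C (160/6=26.67) > B (285/11=25.91) > D (137/12=11.42) > A (287/37=7.76) > E (118/18=6.56)
Fill: take C (6 @ 160) → take B (11 @ 285) → take D (12 @ 137) → take 2/37 of A → 15.51; 31/31 used.
Total value = 597.51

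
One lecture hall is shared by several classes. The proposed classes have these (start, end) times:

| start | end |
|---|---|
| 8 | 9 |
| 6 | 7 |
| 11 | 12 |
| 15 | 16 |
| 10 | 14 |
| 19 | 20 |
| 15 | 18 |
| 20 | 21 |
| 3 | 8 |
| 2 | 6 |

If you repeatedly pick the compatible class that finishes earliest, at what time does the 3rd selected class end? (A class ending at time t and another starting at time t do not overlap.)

9

Sort by end time and greedily take each interval whose start is ≥ the last chosen end.
By end time: (2,6), (6,7), (3,8), (8,9), (11,12), (10,14), (15,16), (15,18), (19,20), (20,21).
Pick (2,6); next start ≥ 6 → (6,7); next start ≥ 7 → (8,9); next start ≥ 9 → (11,12); next start ≥ 12 → (15,16); next start ≥ 16 → (19,20); next start ≥ 20 → (20,21).
Selected: (2,6) (6,7) (8,9) (11,12) (15,16) (19,20) (20,21)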